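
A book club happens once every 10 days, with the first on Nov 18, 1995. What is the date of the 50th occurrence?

The 50th occurrence is 49 intervals after the first: 49 × 10 = 490 days after Nov 18, 1995.
Nov has 30 days — 12 days to the end of Nov leaves 478.
From end of Nov to end of 1995 is 31 days (447 left).
1996 has 366 days (81 left).
Jan has 31 days (50 left).
Feb has 28 days (22 left).
22 days into Mar → Mar 22, 1997.

Mar 22, 1997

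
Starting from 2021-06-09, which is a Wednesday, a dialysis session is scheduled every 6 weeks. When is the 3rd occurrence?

2021-09-01

The 3rd occurrence is 2 intervals after the first: 2 × 42 = 84 days after 2021-06-09.
June has 30 days — 21 days to the end of June leaves 63.
July has 31 days (32 left).
August has 31 days (1 left).
1 day into September → 2021-09-01.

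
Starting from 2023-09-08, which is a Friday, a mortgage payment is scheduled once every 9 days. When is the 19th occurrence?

2024-02-17

The 19th occurrence is 18 intervals after the first: 18 × 9 = 162 days after 2023-09-08.
September has 30 days — 22 days to the end of September leaves 140.
October has 31 days (109 left).
November has 30 days (79 left).
December has 31 days (48 left).
January has 31 days (17 left).
17 days into February → 2024-02-17.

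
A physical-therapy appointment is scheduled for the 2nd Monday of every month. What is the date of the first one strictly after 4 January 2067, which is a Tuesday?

January 2067 starts on a Saturday; its first Monday is the 3rd, so the 2nd Monday is the 10th — 10 January 2067.
10 January 2067 is after 4 January 2067, so that is the next one.

10 January 2067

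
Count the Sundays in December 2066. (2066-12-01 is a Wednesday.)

2066-12-01 is a Wednesday; the first Sunday on or after it is 2066-12-05 (4 days later).
From 2066-12-05 to 2066-12-31 is 31 − 5 = 26 days.
26 ÷ 7 = 3 full weeks with remainder 5, so 3 more Sundays after the first → 4.

4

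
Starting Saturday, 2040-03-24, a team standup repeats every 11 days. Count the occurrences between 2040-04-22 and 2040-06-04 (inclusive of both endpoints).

4

Occurrences land 11·i days after 2040-03-24 for i = 0, 1, 2, …
2040-04-22 is 29 days after the start; 29 ÷ 11 = 2 remainder 7; since the remainder is 7, round up to i = 3. First occurrence in the window: #4 on 2040-04-26 (3×11 = 33 days in).
2040-06-04 is 72 days after the start; 72 ÷ 11 = 6 remainder 6. Last occurrence in the window: #7 on 2040-05-29.
Occurrences #4 through #7: 4 in total.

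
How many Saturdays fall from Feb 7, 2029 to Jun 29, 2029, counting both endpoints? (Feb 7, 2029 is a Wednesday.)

20

Feb 7, 2029 is a Wednesday; the first Saturday on or after it is Feb 10, 2029 (3 days later).
From Feb 10, 2029 to Jun 29, 2029: 18 + 31 + 30 + 31 + 29 = 139 days (rest of Feb, Mar, Apr, May, Jun).
139 ÷ 7 = 19 full weeks with remainder 6, so 19 more Saturdays after the first → 20.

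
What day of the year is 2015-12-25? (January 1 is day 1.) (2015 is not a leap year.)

359

Days in months before December: 31 + 28 + 31 + 30 + 31 + 30 + 31 + 31 + 30 + 31 + 30 = 334.
Plus 25 days into December → day 359.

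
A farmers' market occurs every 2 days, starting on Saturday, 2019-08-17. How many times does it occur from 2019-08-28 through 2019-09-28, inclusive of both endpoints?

Occurrences land 2·i days after 2019-08-17 for i = 0, 1, 2, …
2019-08-28 is 11 days after the start; 11 ÷ 2 = 5 remainder 1; since the remainder is 1, round up to i = 6. First occurrence in the window: #7 on 2019-08-29 (6×2 = 12 days in).
2019-09-28 is 42 days after the start; 42 ÷ 2 = 21 remainder 0. Last occurrence in the window: #22 on 2019-09-28.
Occurrences #7 through #22: 16 in total.

16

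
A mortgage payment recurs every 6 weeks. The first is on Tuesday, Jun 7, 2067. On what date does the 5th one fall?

Nov 22, 2067

The 5th occurrence is 4 intervals after the first: 4 × 42 = 168 days after Jun 7, 2067.
Jun has 30 days — 23 days to the end of Jun leaves 145.
Jul has 31 days (114 left).
Aug has 31 days (83 left).
Sep has 30 days (53 left).
Oct has 31 days (22 left).
22 days into Nov → Nov 22, 2067.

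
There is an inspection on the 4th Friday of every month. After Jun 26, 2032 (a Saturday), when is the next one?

Jun 2032 starts on a Tuesday; its first Friday is the 4th, so the 4th Friday is the 25th — Jun 25, 2032.
That is not after Jun 26, 2032, so look at Jul 2032.
Jul 2032 starts on a Thursday; its first Friday is the 2nd, so the 4th Friday is the 23rd — Jul 23, 2032.

Jul 23, 2032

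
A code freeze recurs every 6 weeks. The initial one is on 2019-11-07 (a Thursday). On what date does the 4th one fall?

The 4th occurrence is 3 intervals after the first: 3 × 42 = 126 days after 2019-11-07.
November has 30 days — 23 days to the end of November leaves 103.
December has 31 days (72 left).
January has 31 days (41 left).
February has 29 days (12 left).
12 days into March → 2020-03-12.

2020-03-12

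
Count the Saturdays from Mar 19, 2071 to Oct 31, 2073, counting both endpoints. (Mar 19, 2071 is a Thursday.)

137

Mar 19, 2071 is a Thursday; the first Saturday on or after it is Mar 21, 2071 (2 days later).
From Mar 21, 2071 to Oct 31, 2073: 285 + 366 + 304 = 955 days (rest of 2071, 2072, to Oct 31, 2073 in 2073).
955 ÷ 7 = 136 full weeks with remainder 3, so 136 more Saturdays after the first → 137.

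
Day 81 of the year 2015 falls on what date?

2015-03-22

January has 31 days (81 − 31 = 50 remain).
February has 28 days (50 − 28 = 22 remain).
22 into March → March 22.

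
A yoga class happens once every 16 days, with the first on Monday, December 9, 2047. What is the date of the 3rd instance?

January 10, 2048

The 3rd occurrence is 2 intervals after the first: 2 × 16 = 32 days after December 9, 2047.
December has 31 days — 22 days to the end of December leaves 10.
10 days into January → January 10, 2048.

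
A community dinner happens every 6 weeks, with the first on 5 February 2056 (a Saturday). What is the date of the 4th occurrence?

10 June 2056

The 4th occurrence is 3 intervals after the first: 3 × 42 = 126 days after 5 February 2056.
February has 29 days — 24 days to the end of February leaves 102.
March has 31 days (71 left).
April has 30 days (41 left).
May has 31 days (10 left).
10 days into June → 10 June 2056.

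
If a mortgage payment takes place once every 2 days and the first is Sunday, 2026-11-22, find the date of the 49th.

2027-02-26

The 49th occurrence is 48 intervals after the first: 48 × 2 = 96 days after 2026-11-22.
November has 30 days — 8 days to the end of November leaves 88.
December has 31 days (57 left).
January has 31 days (26 left).
26 days into February → 2027-02-26.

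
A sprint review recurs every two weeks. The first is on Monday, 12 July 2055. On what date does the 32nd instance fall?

18 September 2056

The 32nd occurrence is 31 intervals after the first: 31 × 14 = 434 days after 12 July 2055.
July has 31 days — 19 days to the end of July leaves 415.
From end of July to end of 2055 is 153 days (262 left).
January has 31 days (231 left).
February has 29 days (202 left).
March has 31 days (171 left).
April has 30 days (141 left).
May has 31 days (110 left).
June has 30 days (80 left).
July has 31 days (49 left).
August has 31 days (18 left).
18 days into September → 18 September 2056.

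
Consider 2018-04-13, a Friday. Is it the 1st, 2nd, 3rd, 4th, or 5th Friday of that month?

2nd

Day 13 falls in week ⌈13/7⌉ of the month.
Days 1–7 hold the 1st Friday, 8–14 the 2nd, 15–21 the 3rd, 22–28 the 4th, 29–31 the 5th.
13 is in the range for the 2nd.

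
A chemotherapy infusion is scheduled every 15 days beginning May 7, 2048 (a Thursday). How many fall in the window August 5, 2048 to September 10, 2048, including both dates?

3

Occurrences land 15·i days after May 7, 2048 for i = 0, 1, 2, …
August 5, 2048 is 90 days after the start; 90 ÷ 15 = 6 remainder 0. First occurrence in the window: #7 on August 5, 2048 (6×15 = 90 days in).
September 10, 2048 is 126 days after the start; 126 ÷ 15 = 8 remainder 6. Last occurrence in the window: #9 on September 4, 2048.
Occurrences #7 through #9: 3 in total.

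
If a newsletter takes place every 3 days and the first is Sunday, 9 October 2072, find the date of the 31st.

The 31st occurrence is 30 intervals after the first: 30 × 3 = 90 days after 9 October 2072.
October has 31 days — 22 days to the end of October leaves 68.
November has 30 days (38 left).
December has 31 days (7 left).
7 days into January → 7 January 2073.

7 January 2073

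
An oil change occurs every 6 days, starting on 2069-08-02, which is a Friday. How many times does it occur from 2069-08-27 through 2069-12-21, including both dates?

19

Occurrences land 6·i days after 2069-08-02 for i = 0, 1, 2, …
2069-08-27 is 25 days after the start; 25 ÷ 6 = 4 remainder 1; since the remainder is 1, round up to i = 5. First occurrence in the window: #6 on 2069-09-01 (5×6 = 30 days in).
2069-12-21 is 141 days after the start; 141 ÷ 6 = 23 remainder 3. Last occurrence in the window: #24 on 2069-12-18.
Occurrences #6 through #24: 19 in total.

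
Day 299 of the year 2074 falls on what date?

January has 31 days (299 − 31 = 268 remain).
February has 28 days (268 − 28 = 240 remain).
March has 31 days (240 − 31 = 209 remain).
April has 30 days (209 − 30 = 179 remain).
May has 31 days (179 − 31 = 148 remain).
June has 30 days (148 − 30 = 118 remain).
July has 31 days (118 − 31 = 87 remain).
August has 31 days (87 − 31 = 56 remain).
September has 30 days (56 − 30 = 26 remain).
26 into October → October 26.

October 26, 2074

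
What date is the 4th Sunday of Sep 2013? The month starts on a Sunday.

Sep 2013 begins on a Sunday, so the first Sunday is Sep 1.
The 4th Sunday is 3 weeks later: 1 + 21 = 22.

Sep 22, 2013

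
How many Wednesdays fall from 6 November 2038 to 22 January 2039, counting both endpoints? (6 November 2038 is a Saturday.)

6 November 2038 is a Saturday; the first Wednesday on or after it is 10 November 2038 (4 days later).
From 10 November 2038 to 22 January 2039: 20 + 31 + 22 = 73 days (rest of November, December, January).
73 ÷ 7 = 10 full weeks with remainder 3, so 10 more Wednesdays after the first → 11.

11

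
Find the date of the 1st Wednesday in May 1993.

May 5, 1993

May 1993 begins on a Saturday, so the first Wednesday is May 5 (4 days later).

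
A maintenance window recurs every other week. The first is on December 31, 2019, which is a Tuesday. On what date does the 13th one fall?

June 16, 2020

The 13th occurrence is 12 intervals after the first: 12 × 14 = 168 days after December 31, 2019.
December has 31 days — 0 days to the end of December leaves 168.
January has 31 days (137 left).
February has 29 days (108 left).
March has 31 days (77 left).
April has 30 days (47 left).
May has 31 days (16 left).
16 days into June → June 16, 2020.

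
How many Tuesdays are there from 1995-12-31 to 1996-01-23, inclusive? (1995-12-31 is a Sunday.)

4

1995-12-31 is a Sunday; the first Tuesday on or after it is 1996-01-02 (2 days later).
From 1996-01-02 to 1996-01-23 is 23 − 2 = 21 days.
21 ÷ 7 = 3 full weeks with remainder 0, so 3 more Tuesdays after the first → 4.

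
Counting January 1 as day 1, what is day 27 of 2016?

27 January 2016

27 into January → January 27.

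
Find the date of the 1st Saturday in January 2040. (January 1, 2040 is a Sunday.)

January 2040 begins on a Sunday, so the first Saturday is January 7 (6 days later).

7 January 2040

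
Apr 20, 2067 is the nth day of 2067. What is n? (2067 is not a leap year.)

Days in months before Apr: 31 + 28 + 31 = 90.
Plus 20 days into Apr → day 110.

110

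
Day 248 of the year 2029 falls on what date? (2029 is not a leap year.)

January has 31 days (248 − 31 = 217 remain).
February has 28 days (217 − 28 = 189 remain).
March has 31 days (189 − 31 = 158 remain).
April has 30 days (158 − 30 = 128 remain).
May has 31 days (128 − 31 = 97 remain).
June has 30 days (97 − 30 = 67 remain).
July has 31 days (67 − 31 = 36 remain).
August has 31 days (36 − 31 = 5 remain).
5 into September → September 5.

September 5, 2029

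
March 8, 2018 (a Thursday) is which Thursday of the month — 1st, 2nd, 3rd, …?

2nd

Day 8 falls in week ⌈8/7⌉ of the month.
Days 1–7 hold the 1st Thursday, 8–14 the 2nd, 15–21 the 3rd, 22–28 the 4th, 29–31 the 5th.
8 is in the range for the 2nd.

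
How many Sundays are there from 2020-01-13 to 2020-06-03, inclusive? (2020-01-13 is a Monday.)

2020-01-13 is a Monday; the first Sunday on or after it is 2020-01-19 (6 days later).
From 2020-01-19 to 2020-06-03: 12 + 29 + 31 + 30 + 31 + 3 = 136 days (rest of January, February, March, April, May, June).
136 ÷ 7 = 19 full weeks with remainder 3, so 19 more Sundays after the first → 20.

20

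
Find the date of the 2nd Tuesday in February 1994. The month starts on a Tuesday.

February 1994 begins on a Tuesday, so the first Tuesday is February 1.
The 2nd Tuesday is 1 weeks later: 1 + 7 = 8.

8 February 1994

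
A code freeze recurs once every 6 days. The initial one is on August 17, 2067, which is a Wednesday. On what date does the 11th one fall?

The 11th occurrence is 10 intervals after the first: 10 × 6 = 60 days after August 17, 2067.
August has 31 days — 14 days to the end of August leaves 46.
September has 30 days (16 left).
16 days into October → October 16, 2067.

October 16, 2067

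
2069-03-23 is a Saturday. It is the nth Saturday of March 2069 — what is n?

Day 23 falls in week ⌈23/7⌉ of the month.
Days 1–7 hold the 1st Saturday, 8–14 the 2nd, 15–21 the 3rd, 22–28 the 4th, 29–31 the 5th.
23 is in the range for the 4th.

4th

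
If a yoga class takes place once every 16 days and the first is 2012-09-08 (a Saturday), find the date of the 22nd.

The 22nd occurrence is 21 intervals after the first: 21 × 16 = 336 days after 2012-09-08.
September has 30 days — 22 days to the end of September leaves 314.
October has 31 days (283 left).
November has 30 days (253 left).
December has 31 days (222 left).
January has 31 days (191 left).
February has 28 days (163 left).
March has 31 days (132 left).
April has 30 days (102 left).
May has 31 days (71 left).
June has 30 days (41 left).
July has 31 days (10 left).
10 days into August → 2013-08-10.

2013-08-10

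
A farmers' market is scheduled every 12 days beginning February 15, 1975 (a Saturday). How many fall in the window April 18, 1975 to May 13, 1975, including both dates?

Occurrences land 12·i days after February 15, 1975 for i = 0, 1, 2, …
April 18, 1975 is 62 days after the start; 62 ÷ 12 = 5 remainder 2; since the remainder is 2, round up to i = 6. First occurrence in the window: #7 on April 28, 1975 (6×12 = 72 days in).
May 13, 1975 is 87 days after the start; 87 ÷ 12 = 7 remainder 3. Last occurrence in the window: #8 on May 10, 1975.
Occurrences #7 through #8: 2 in total.

2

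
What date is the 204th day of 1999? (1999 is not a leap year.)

January has 31 days (204 − 31 = 173 remain).
February has 28 days (173 − 28 = 145 remain).
March has 31 days (145 − 31 = 114 remain).
April has 30 days (114 − 30 = 84 remain).
May has 31 days (84 − 31 = 53 remain).
June has 30 days (53 − 30 = 23 remain).
23 into July → July 23.

23 July 1999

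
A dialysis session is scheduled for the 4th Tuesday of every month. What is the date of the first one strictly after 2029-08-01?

August 2029 starts on a Wednesday; its first Tuesday is the 7th, so the 4th Tuesday is the 28th — 2029-08-28.
2029-08-28 is after 2029-08-01, so that is the next one.

2029-08-28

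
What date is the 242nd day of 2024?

August 29, 2024

January has 31 days (242 − 31 = 211 remain).
February has 29 days (211 − 29 = 182 remain).
March has 31 days (182 − 31 = 151 remain).
April has 30 days (151 − 30 = 121 remain).
May has 31 days (121 − 31 = 90 remain).
June has 30 days (90 − 30 = 60 remain).
July has 31 days (60 − 31 = 29 remain).
29 into August → August 29.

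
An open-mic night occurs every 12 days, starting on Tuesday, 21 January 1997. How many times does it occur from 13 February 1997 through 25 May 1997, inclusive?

Occurrences land 12·i days after 21 January 1997 for i = 0, 1, 2, …
13 February 1997 is 23 days after the start; 23 ÷ 12 = 1 remainder 11; since the remainder is 11, round up to i = 2. First occurrence in the window: #3 on 14 February 1997 (2×12 = 24 days in).
25 May 1997 is 124 days after the start; 124 ÷ 12 = 10 remainder 4. Last occurrence in the window: #11 on 21 May 1997.
Occurrences #3 through #11: 9 in total.

9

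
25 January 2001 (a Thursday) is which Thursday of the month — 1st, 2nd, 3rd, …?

4th

Day 25 falls in week ⌈25/7⌉ of the month.
Days 1–7 hold the 1st Thursday, 8–14 the 2nd, 15–21 the 3rd, 22–28 the 4th, 29–31 the 5th.
25 is in the range for the 4th.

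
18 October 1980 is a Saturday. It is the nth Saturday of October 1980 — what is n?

3rd

Day 18 falls in week ⌈18/7⌉ of the month.
Days 1–7 hold the 1st Saturday, 8–14 the 2nd, 15–21 the 3rd, 22–28 the 4th, 29–31 the 5th.
18 is in the range for the 3rd.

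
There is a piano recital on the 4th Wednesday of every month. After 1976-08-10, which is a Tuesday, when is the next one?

August 1976 starts on a Sunday; its first Wednesday is the 4th, so the 4th Wednesday is the 25th — 1976-08-25.
1976-08-25 is after 1976-08-10, so that is the next one.

1976-08-25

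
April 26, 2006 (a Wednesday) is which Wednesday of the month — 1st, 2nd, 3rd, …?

4th

Day 26 falls in week ⌈26/7⌉ of the month.
Days 1–7 hold the 1st Wednesday, 8–14 the 2nd, 15–21 the 3rd, 22–28 the 4th, 29–31 the 5th.
26 is in the range for the 4th.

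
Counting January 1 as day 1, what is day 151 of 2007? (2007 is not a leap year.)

Jan has 31 days (151 − 31 = 120 remain).
Feb has 28 days (120 − 28 = 92 remain).
Mar has 31 days (92 − 31 = 61 remain).
Apr has 30 days (61 − 30 = 31 remain).
31 into May → May 31.

May 31, 2007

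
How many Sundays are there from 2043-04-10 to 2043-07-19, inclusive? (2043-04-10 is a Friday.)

15

2043-04-10 is a Friday; the first Sunday on or after it is 2043-04-12 (2 days later).
From 2043-04-12 to 2043-07-19: 18 + 31 + 30 + 19 = 98 days (rest of April, May, June, July).
98 ÷ 7 = 14 full weeks with remainder 0, so 14 more Sundays after the first → 15.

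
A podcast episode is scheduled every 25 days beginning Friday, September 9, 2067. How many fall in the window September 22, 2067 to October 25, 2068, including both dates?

Occurrences land 25·i days after September 9, 2067 for i = 0, 1, 2, …
September 22, 2067 is 13 days after the start; 13 ÷ 25 = 0 remainder 13; since the remainder is 13, round up to i = 1. First occurrence in the window: #2 on October 4, 2067 (1×25 = 25 days in).
October 25, 2068 is 412 days after the start; 412 ÷ 25 = 16 remainder 12. Last occurrence in the window: #17 on October 13, 2068.
Occurrences #2 through #17: 16 in total.

16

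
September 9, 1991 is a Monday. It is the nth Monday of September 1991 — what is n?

Day 9 falls in week ⌈9/7⌉ of the month.
Days 1–7 hold the 1st Monday, 8–14 the 2nd, 15–21 the 3rd, 22–28 the 4th, 29–31 the 5th.
9 is in the range for the 2nd.

2nd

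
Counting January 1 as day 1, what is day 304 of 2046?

Jan has 31 days (304 − 31 = 273 remain).
Feb has 28 days (273 − 28 = 245 remain).
Mar has 31 days (245 − 31 = 214 remain).
Apr has 30 days (214 − 30 = 184 remain).
May has 31 days (184 − 31 = 153 remain).
Jun has 30 days (153 − 30 = 123 remain).
Jul has 31 days (123 − 31 = 92 remain).
Aug has 31 days (92 − 31 = 61 remain).
Sep has 30 days (61 − 30 = 31 remain).
31 into Oct → Oct 31.

Oct 31, 2046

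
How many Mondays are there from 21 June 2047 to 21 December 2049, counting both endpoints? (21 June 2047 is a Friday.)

131

21 June 2047 is a Friday; the first Monday on or after it is 24 June 2047 (3 days later).
From 24 June 2047 to 21 December 2049: 190 + 366 + 355 = 911 days (rest of 2047, 2048, to 21 December 2049 in 2049).
911 ÷ 7 = 130 full weeks with remainder 1, so 130 more Mondays after the first → 131.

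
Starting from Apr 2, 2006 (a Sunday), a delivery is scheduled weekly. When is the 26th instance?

Sep 24, 2006

The 26th occurrence is 25 intervals after the first: 25 × 7 = 175 days after Apr 2, 2006.
Apr has 30 days — 28 days to the end of Apr leaves 147.
May has 31 days (116 left).
Jun has 30 days (86 left).
Jul has 31 days (55 left).
Aug has 31 days (24 left).
24 days into Sep → Sep 24, 2006.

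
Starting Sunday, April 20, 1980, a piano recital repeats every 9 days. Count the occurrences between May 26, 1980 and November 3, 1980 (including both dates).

Occurrences land 9·i days after April 20, 1980 for i = 0, 1, 2, …
May 26, 1980 is 36 days after the start; 36 ÷ 9 = 4 remainder 0. First occurrence in the window: #5 on May 26, 1980 (4×9 = 36 days in).
November 3, 1980 is 197 days after the start; 197 ÷ 9 = 21 remainder 8. Last occurrence in the window: #22 on October 26, 1980.
Occurrences #5 through #22: 18 in total.

18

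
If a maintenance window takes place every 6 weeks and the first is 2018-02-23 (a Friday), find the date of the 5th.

2018-08-10

The 5th occurrence is 4 intervals after the first: 4 × 42 = 168 days after 2018-02-23.
February has 28 days — 5 days to the end of February leaves 163.
March has 31 days (132 left).
April has 30 days (102 left).
May has 31 days (71 left).
June has 30 days (41 left).
July has 31 days (10 left).
10 days into August → 2018-08-10.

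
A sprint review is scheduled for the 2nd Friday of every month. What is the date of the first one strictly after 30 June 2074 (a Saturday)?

June 2074 starts on a Friday; its first Friday is the 1st, so the 2nd Friday is the 8th — 8 June 2074.
That is not after 30 June 2074, so look at July 2074.
July 2074 starts on a Sunday; its first Friday is the 6th, so the 2nd Friday is the 13th — 13 July 2074.

13 July 2074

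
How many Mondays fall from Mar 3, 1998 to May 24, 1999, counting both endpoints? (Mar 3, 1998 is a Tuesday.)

64

Mar 3, 1998 is a Tuesday; the first Monday on or after it is Mar 9, 1998 (6 days later).
From Mar 9, 1998 to May 24, 1999: 297 + 144 = 441 days (rest of 1998, to May 24, 1999 in 1999).
441 ÷ 7 = 63 full weeks with remainder 0, so 63 more Mondays after the first → 64.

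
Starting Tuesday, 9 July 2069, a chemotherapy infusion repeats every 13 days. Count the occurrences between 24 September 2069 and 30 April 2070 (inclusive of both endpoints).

Occurrences land 13·i days after 9 July 2069 for i = 0, 1, 2, …
24 September 2069 is 77 days after the start; 77 ÷ 13 = 5 remainder 12; since the remainder is 12, round up to i = 6. First occurrence in the window: #7 on 25 September 2069 (6×13 = 78 days in).
30 April 2070 is 295 days after the start; 295 ÷ 13 = 22 remainder 9. Last occurrence in the window: #23 on 21 April 2070.
Occurrences #7 through #23: 17 in total.

17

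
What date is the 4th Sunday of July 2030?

28 July 2030

July 2030 begins on a Monday, so the first Sunday is July 7 (6 days later).
The 4th Sunday is 3 weeks later: 7 + 21 = 28.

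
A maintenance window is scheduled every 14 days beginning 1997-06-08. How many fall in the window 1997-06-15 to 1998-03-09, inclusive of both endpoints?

Occurrences land 14·i days after 1997-06-08 for i = 0, 1, 2, …
1997-06-15 is 7 days after the start; 7 ÷ 14 = 0 remainder 7; since the remainder is 7, round up to i = 1. First occurrence in the window: #2 on 1997-06-22 (1×14 = 14 days in).
1998-03-09 is 274 days after the start; 274 ÷ 14 = 19 remainder 8. Last occurrence in the window: #20 on 1998-03-01.
Occurrences #2 through #20: 19 in total.

19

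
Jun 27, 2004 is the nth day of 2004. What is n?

179

Days in months before Jun: 31 + 29 + 31 + 30 + 31 = 152.
Plus 27 days into Jun → day 179.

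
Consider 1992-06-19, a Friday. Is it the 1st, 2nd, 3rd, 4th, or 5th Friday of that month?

3rd

Day 19 falls in week ⌈19/7⌉ of the month.
Days 1–7 hold the 1st Friday, 8–14 the 2nd, 15–21 the 3rd, 22–28 the 4th, 29–31 the 5th.
19 is in the range for the 3rd.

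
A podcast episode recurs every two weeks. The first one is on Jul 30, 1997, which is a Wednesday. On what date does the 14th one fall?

The 14th occurrence is 13 intervals after the first: 13 × 14 = 182 days after Jul 30, 1997.
Jul has 31 days — 1 day to the end of Jul leaves 181.
Aug has 31 days (150 left).
Sep has 30 days (120 left).
Oct has 31 days (89 left).
Nov has 30 days (59 left).
Dec has 31 days (28 left).
28 days into Jan → Jan 28, 1998.

Jan 28, 1998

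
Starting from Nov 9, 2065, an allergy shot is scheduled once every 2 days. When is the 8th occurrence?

Nov 23, 2065

The 8th occurrence is 7 intervals after the first: 7 × 2 = 14 days after Nov 9, 2065.
14 days later is Nov 23, 2065.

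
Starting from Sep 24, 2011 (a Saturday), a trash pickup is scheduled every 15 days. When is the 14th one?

The 14th occurrence is 13 intervals after the first: 13 × 15 = 195 days after Sep 24, 2011.
Sep has 30 days — 6 days to the end of Sep leaves 189.
Oct has 31 days (158 left).
Nov has 30 days (128 left).
Dec has 31 days (97 left).
Jan has 31 days (66 left).
Feb has 29 days (37 left).
Mar has 31 days (6 left).
6 days into Apr → Apr 6, 2012.

Apr 6, 2012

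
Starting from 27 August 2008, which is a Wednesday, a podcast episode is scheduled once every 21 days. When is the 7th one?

The 7th occurrence is 6 intervals after the first: 6 × 21 = 126 days after 27 August 2008.
August has 31 days — 4 days to the end of August leaves 122.
September has 30 days (92 left).
October has 31 days (61 left).
November has 30 days (31 left).
31 days into December → 31 December 2008.

31 December 2008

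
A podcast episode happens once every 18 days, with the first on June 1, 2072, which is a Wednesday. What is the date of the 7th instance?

September 17, 2072

The 7th occurrence is 6 intervals after the first: 6 × 18 = 108 days after June 1, 2072.
June has 30 days — 29 days to the end of June leaves 79.
July has 31 days (48 left).
August has 31 days (17 left).
17 days into September → September 17, 2072.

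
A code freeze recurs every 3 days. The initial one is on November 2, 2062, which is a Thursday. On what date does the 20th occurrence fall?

December 29, 2062

The 20th occurrence is 19 intervals after the first: 19 × 3 = 57 days after November 2, 2062.
November has 30 days — 28 days to the end of November leaves 29.
29 days into December → December 29, 2062.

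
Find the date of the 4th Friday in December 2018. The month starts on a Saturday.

28 December 2018

December 2018 begins on a Saturday, so the first Friday is December 7 (6 days later).
The 4th Friday is 3 weeks later: 7 + 21 = 28.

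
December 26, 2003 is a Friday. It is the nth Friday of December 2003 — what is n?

4th

Day 26 falls in week ⌈26/7⌉ of the month.
Days 1–7 hold the 1st Friday, 8–14 the 2nd, 15–21 the 3rd, 22–28 the 4th, 29–31 the 5th.
26 is in the range for the 4th.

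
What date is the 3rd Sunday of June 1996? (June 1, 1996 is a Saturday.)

June 1996 begins on a Saturday, so the first Sunday is June 2 (1 day later).
The 3rd Sunday is 2 weeks later: 2 + 14 = 16.

16 June 1996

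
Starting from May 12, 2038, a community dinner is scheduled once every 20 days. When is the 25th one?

The 25th occurrence is 24 intervals after the first: 24 × 20 = 480 days after May 12, 2038.
May has 31 days — 19 days to the end of May leaves 461.
From end of May to end of 2038 is 214 days (247 left).
Jan has 31 days (216 left).
Feb has 28 days (188 left).
Mar has 31 days (157 left).
Apr has 30 days (127 left).
May has 31 days (96 left).
Jun has 30 days (66 left).
Jul has 31 days (35 left).
Aug has 31 days (4 left).
4 days into Sep → Sep 4, 2039.

Sep 4, 2039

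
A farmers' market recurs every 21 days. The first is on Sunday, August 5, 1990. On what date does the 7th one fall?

December 9, 1990

The 7th occurrence is 6 intervals after the first: 6 × 21 = 126 days after August 5, 1990.
August has 31 days — 26 days to the end of August leaves 100.
September has 30 days (70 left).
October has 31 days (39 left).
November has 30 days (9 left).
9 days into December → December 9, 1990.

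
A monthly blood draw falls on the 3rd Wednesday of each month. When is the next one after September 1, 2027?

September 2027 starts on a Wednesday; its first Wednesday is the 1st, so the 3rd Wednesday is the 15th — September 15, 2027.
September 15, 2027 is after September 1, 2027, so that is the next one.

September 15, 2027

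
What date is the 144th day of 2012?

May 23, 2012

January has 31 days (144 − 31 = 113 remain).
February has 29 days (113 − 29 = 84 remain).
March has 31 days (84 − 31 = 53 remain).
April has 30 days (53 − 30 = 23 remain).
23 into May → May 23.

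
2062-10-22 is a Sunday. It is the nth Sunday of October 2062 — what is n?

4th

Day 22 falls in week ⌈22/7⌉ of the month.
Days 1–7 hold the 1st Sunday, 8–14 the 2nd, 15–21 the 3rd, 22–28 the 4th, 29–31 the 5th.
22 is in the range for the 4th.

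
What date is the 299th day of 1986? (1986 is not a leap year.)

October 26, 1986

January has 31 days (299 − 31 = 268 remain).
February has 28 days (268 − 28 = 240 remain).
March has 31 days (240 − 31 = 209 remain).
April has 30 days (209 − 30 = 179 remain).
May has 31 days (179 − 31 = 148 remain).
June has 30 days (148 − 30 = 118 remain).
July has 31 days (118 − 31 = 87 remain).
August has 31 days (87 − 31 = 56 remain).
September has 30 days (56 − 30 = 26 remain).
26 into October → October 26.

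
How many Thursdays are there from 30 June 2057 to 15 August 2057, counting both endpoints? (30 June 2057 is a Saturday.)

6

30 June 2057 is a Saturday; the first Thursday on or after it is 5 July 2057 (5 days later).
From 5 July 2057 to 15 August 2057: 26 + 15 = 41 days (rest of July, August).
41 ÷ 7 = 5 full weeks with remainder 6, so 5 more Thursdays after the first → 6.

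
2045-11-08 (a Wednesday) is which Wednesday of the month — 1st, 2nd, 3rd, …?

Day 8 falls in week ⌈8/7⌉ of the month.
Days 1–7 hold the 1st Wednesday, 8–14 the 2nd, 15–21 the 3rd, 22–28 the 4th, 29–31 the 5th.
8 is in the range for the 2nd.

2nd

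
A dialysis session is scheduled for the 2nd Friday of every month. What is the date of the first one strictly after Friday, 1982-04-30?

1982-05-14

April 1982 starts on a Thursday; its first Friday is the 2nd, so the 2nd Friday is the 9th — 1982-04-09.
That is not after 1982-04-30, so look at May 1982.
May 1982 starts on a Saturday; its first Friday is the 7th, so the 2nd Friday is the 14th — 1982-05-14.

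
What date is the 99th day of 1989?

Apr 9, 1989

Jan has 31 days (99 − 31 = 68 remain).
Feb has 28 days (68 − 28 = 40 remain).
Mar has 31 days (40 − 31 = 9 remain).
9 into Apr → Apr 9.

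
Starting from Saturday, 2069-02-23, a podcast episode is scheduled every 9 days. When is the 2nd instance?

2069-03-04

The 2nd occurrence is 1 interval after the first: 1 × 9 = 9 days after 2069-02-23.
February has 28 days — 5 days to the end of February leaves 4.
4 days into March → 2069-03-04.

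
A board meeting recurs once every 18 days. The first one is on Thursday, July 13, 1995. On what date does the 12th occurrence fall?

January 27, 1996

The 12th occurrence is 11 intervals after the first: 11 × 18 = 198 days after July 13, 1995.
July has 31 days — 18 days to the end of July leaves 180.
August has 31 days (149 left).
September has 30 days (119 left).
October has 31 days (88 left).
November has 30 days (58 left).
December has 31 days (27 left).
27 days into January → January 27, 1996.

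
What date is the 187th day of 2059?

6 July 2059

January has 31 days (187 − 31 = 156 remain).
February has 28 days (156 − 28 = 128 remain).
March has 31 days (128 − 31 = 97 remain).
April has 30 days (97 − 30 = 67 remain).
May has 31 days (67 − 31 = 36 remain).
June has 30 days (36 − 30 = 6 remain).
6 into July → July 6.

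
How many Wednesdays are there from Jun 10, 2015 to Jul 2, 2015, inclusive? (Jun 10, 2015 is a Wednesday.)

Jun 10, 2015 is a Wednesday; the first Wednesday on or after it is Jun 10, 2015.
From Jun 10, 2015 to Jul 2, 2015: 20 + 2 = 22 days (rest of Jun, Jul).
22 ÷ 7 = 3 full weeks with remainder 1, so 3 more Wednesdays after the first → 4.

4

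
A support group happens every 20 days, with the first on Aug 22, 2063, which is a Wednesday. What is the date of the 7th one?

The 7th occurrence is 6 intervals after the first: 6 × 20 = 120 days after Aug 22, 2063.
Aug has 31 days — 9 days to the end of Aug leaves 111.
Sep has 30 days (81 left).
Oct has 31 days (50 left).
Nov has 30 days (20 left).
20 days into Dec → Dec 20, 2063.

Dec 20, 2063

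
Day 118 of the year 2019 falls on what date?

Apr 28, 2019

Jan has 31 days (118 − 31 = 87 remain).
Feb has 28 days (87 − 28 = 59 remain).
Mar has 31 days (59 − 31 = 28 remain).
28 into Apr → Apr 28.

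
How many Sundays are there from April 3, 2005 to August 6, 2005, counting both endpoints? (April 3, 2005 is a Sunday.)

April 3, 2005 is a Sunday; the first Sunday on or after it is April 3, 2005.
From April 3, 2005 to August 6, 2005: 27 + 31 + 30 + 31 + 6 = 125 days (rest of April, May, June, July, August).
125 ÷ 7 = 17 full weeks with remainder 6, so 17 more Sundays after the first → 18.

18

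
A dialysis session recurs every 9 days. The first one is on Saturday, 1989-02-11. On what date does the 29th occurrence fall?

1989-10-21

The 29th occurrence is 28 intervals after the first: 28 × 9 = 252 days after 1989-02-11.
February has 28 days — 17 days to the end of February leaves 235.
March has 31 days (204 left).
April has 30 days (174 left).
May has 31 days (143 left).
June has 30 days (113 left).
July has 31 days (82 left).
August has 31 days (51 left).
September has 30 days (21 left).
21 days into October → 1989-10-21.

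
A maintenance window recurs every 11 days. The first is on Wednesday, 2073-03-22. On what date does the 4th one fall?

2073-04-24

The 4th occurrence is 3 intervals after the first: 3 × 11 = 33 days after 2073-03-22.
March has 31 days — 9 days to the end of March leaves 24.
24 days into April → 2073-04-24.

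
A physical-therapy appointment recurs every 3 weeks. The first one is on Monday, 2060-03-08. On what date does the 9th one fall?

2060-08-23

The 9th occurrence is 8 intervals after the first: 8 × 21 = 168 days after 2060-03-08.
March has 31 days — 23 days to the end of March leaves 145.
April has 30 days (115 left).
May has 31 days (84 left).
June has 30 days (54 left).
July has 31 days (23 left).
23 days into August → 2060-08-23.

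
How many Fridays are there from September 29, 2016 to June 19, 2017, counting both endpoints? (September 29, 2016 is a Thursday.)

38

September 29, 2016 is a Thursday; the first Friday on or after it is September 30, 2016 (1 day later).
From September 30, 2016 to June 19, 2017: 0 + 31 + 30 + 31 + 31 + 28 + 31 + 30 + 31 + 19 = 262 days (rest of September, October, November, December, January, February, March, April, May, June).
262 ÷ 7 = 37 full weeks with remainder 3, so 37 more Fridays after the first → 38.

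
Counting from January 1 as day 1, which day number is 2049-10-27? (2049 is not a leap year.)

Days in months before October: 31 + 28 + 31 + 30 + 31 + 30 + 31 + 31 + 30 = 273.
Plus 27 days into October → day 300.

300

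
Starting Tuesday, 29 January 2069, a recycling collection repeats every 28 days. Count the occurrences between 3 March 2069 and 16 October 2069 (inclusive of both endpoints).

8

Occurrences land 28·i days after 29 January 2069 for i = 0, 1, 2, …
3 March 2069 is 33 days after the start; 33 ÷ 28 = 1 remainder 5; since the remainder is 5, round up to i = 2. First occurrence in the window: #3 on 26 March 2069 (2×28 = 56 days in).
16 October 2069 is 260 days after the start; 260 ÷ 28 = 9 remainder 8. Last occurrence in the window: #10 on 8 October 2069.
Occurrences #3 through #10: 8 in total.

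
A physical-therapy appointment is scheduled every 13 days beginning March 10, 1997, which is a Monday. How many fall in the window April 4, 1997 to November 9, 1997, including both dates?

17

Occurrences land 13·i days after March 10, 1997 for i = 0, 1, 2, …
April 4, 1997 is 25 days after the start; 25 ÷ 13 = 1 remainder 12; since the remainder is 12, round up to i = 2. First occurrence in the window: #3 on April 5, 1997 (2×13 = 26 days in).
November 9, 1997 is 244 days after the start; 244 ÷ 13 = 18 remainder 10. Last occurrence in the window: #19 on October 30, 1997.
Occurrences #3 through #19: 17 in total.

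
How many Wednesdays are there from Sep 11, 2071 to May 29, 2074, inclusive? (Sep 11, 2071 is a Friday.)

Sep 11, 2071 is a Friday; the first Wednesday on or after it is Sep 16, 2071 (5 days later).
From Sep 16, 2071 to May 29, 2074: 106 + 366 + 365 + 149 = 986 days (rest of 2071, 2072, 2073, to May 29, 2074 in 2074).
986 ÷ 7 = 140 full weeks with remainder 6, so 140 more Wednesdays after the first → 141.

141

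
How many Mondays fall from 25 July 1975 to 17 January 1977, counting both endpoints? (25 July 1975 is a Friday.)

78

25 July 1975 is a Friday; the first Monday on or after it is 28 July 1975 (3 days later).
From 28 July 1975 to 17 January 1977: 156 + 366 + 17 = 539 days (rest of 1975, 1976, to 17 January 1977 in 1977).
539 ÷ 7 = 77 full weeks with remainder 0, so 77 more Mondays after the first → 78.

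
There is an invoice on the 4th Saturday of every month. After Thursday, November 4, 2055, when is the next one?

November 27, 2055

November 2055 starts on a Monday; its first Saturday is the 6th, so the 4th Saturday is the 27th — November 27, 2055.
November 27, 2055 is after November 4, 2055, so that is the next one.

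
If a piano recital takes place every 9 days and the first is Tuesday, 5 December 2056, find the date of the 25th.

9 July 2057

The 25th occurrence is 24 intervals after the first: 24 × 9 = 216 days after 5 December 2056.
December has 31 days — 26 days to the end of December leaves 190.
January has 31 days (159 left).
February has 28 days (131 left).
March has 31 days (100 left).
April has 30 days (70 left).
May has 31 days (39 left).
June has 30 days (9 left).
9 days into July → 9 July 2057.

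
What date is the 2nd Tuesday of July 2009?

July 2009 begins on a Wednesday, so the first Tuesday is July 7 (6 days later).
The 2nd Tuesday is 1 weeks later: 7 + 7 = 14.

July 14, 2009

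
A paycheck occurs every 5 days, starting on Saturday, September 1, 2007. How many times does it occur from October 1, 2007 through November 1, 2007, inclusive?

Occurrences land 5·i days after September 1, 2007 for i = 0, 1, 2, …
October 1, 2007 is 30 days after the start; 30 ÷ 5 = 6 remainder 0. First occurrence in the window: #7 on October 1, 2007 (6×5 = 30 days in).
November 1, 2007 is 61 days after the start; 61 ÷ 5 = 12 remainder 1. Last occurrence in the window: #13 on October 31, 2007.
Occurrences #7 through #13: 7 in total.

7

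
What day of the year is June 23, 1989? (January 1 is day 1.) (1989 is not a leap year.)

Days in months before June: 31 + 28 + 31 + 30 + 31 = 151.
Plus 23 days into June → day 174.

174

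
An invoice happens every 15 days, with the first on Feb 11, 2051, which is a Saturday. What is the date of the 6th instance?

The 6th occurrence is 5 intervals after the first: 5 × 15 = 75 days after Feb 11, 2051.
Feb has 28 days — 17 days to the end of Feb leaves 58.
Mar has 31 days (27 left).
27 days into Apr → Apr 27, 2051.

Apr 27, 2051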